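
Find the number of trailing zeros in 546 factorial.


floor(546/5) = 109
floor(546/25) = 21
floor(546/125) = 4
Total = 134

134 trailing zeros


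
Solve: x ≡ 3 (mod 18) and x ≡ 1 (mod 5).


M = 18*5 = 90
M1 = M/18 = 5, M2 = M/5 = 18
M1^(-1) mod 18 = 11, M2^(-1) mod 5 = 2
x = 3*5*11 + 1*18*2 = 201
201 mod 90 = 21
Check: 21 mod 18 = 3 ✓, 21 mod 5 = 1 ✓

x ≡ 21 (mod 90)


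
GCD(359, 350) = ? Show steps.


359 = 1 * 350 + 9
350 = 38 * 9 + 8
9 = 1 * 8 + 1
8 = 8 * 1 + 0
GCD = 1


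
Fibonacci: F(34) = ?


Sequence: 1, 1, 2, 3, 5, 8, 13, 21, 34, 55, 89, 144, 233, 377, 610, 987, 1597, 2584, 4181, 6765, 10946, 17711, 28657, 46368, 75025, 121393, 196418, 317811, 514229, 832040, 1346269, 2178309, 3524578, 5702887
F(34) = 5702887


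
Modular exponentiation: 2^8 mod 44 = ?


2^1 mod 44 = 2
2^2 mod 44 = 4
2^3 mod 44 = 8
2^4 mod 44 = 16
2^5 mod 44 = 32
2^6 mod 44 = 20
2^7 mod 44 = 40
2^8 mod 44 = 36


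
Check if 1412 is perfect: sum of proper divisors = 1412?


Proper divisors of 1412: 1, 2, 4, 353, 706
Sum = 1 + 2 + 4 + 353 + 706 = 1066

No, 1412 is not perfect (1066 ≠ 1412)


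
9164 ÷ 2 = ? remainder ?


9164 = 2 * 4582 + 0
Check: 9164 + 0 = 9164

q = 4582, r = 0


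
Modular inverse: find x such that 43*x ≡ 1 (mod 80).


Use the extended Euclidean algorithm on (80, 43); each row r = 80*s + 43*t:
r=80, s=1, t=0
r=43, s=0, t=1
q=1: r=37, s=1, t=-1   [80*(1) + 43*(-1) = 37]
q=1: r=6, s=-1, t=2   [80*(-1) + 43*(2) = 6]
q=6: r=1, s=7, t=-13   [80*(7) + 43*(-13) = 1]
q=6: r=0, s=-43, t=80   [80*(-43) + 43*(80) = 0]
GCD = 1 with t = -13, so 43*(-13) ≡ 1 (mod 80)
Inverse = -13 mod 80 = 67
Check: 43 * 67 = 2881 ≡ 1 (mod 80)

43^(-1) ≡ 67 (mod 80)


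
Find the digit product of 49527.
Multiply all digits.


4 × 9 × 5 × 2 × 7 = 2520


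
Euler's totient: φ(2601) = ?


2601 = 3^2 × 17^2
Prime factors: 3, 17
φ(2601) = 2601 × (1-1/3) × (1-1/17)
= 2601 × 2/3 × 16/17 = 1632

φ(2601) = 1632


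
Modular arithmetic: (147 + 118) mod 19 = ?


147 + 118 = 265
265 mod 19 = 18


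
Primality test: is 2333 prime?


Check divisors up to sqrt(2333) = 48.3011
No divisors found.
2333 is prime.

Yes, 2333 is prime


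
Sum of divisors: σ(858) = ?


Divisors of 858: 1, 2, 3, 6, 11, 13, 22, 26, 33, 39, 66, 78, 143, 286, 429, 858
Sum = 1 + 2 + 3 + 6 + 11 + 13 + 22 + 26 + 33 + 39 + 66 + 78 + 143 + 286 + 429 + 858 = 2016

σ(858) = 2016


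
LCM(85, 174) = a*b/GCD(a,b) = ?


GCD(85, 174) = 1
LCM = 85*174/1 = 14790/1 = 14790

LCM = 14790


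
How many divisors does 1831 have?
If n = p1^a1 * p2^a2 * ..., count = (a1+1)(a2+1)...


1831 = 1831^1
d(1831) = (1+1) = 2

2 divisors


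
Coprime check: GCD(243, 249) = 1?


Euclidean algorithm:
249 = 1 * 243 + 6
243 = 40 * 6 + 3
6 = 2 * 3 + 0
GCD(243, 249) = 3

No, not coprime (GCD = 3)


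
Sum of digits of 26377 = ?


2 + 6 + 3 + 7 + 7 = 25


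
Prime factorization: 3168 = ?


3168 / 2 = 1584
1584 / 2 = 792
792 / 2 = 396
396 / 2 = 198
198 / 2 = 99
99 / 3 = 33
33 / 3 = 11
11 / 11 = 1
3168 = 2^5 × 3^2 × 11


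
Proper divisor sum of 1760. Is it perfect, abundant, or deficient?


Proper divisors: 1, 2, 4, 5, 8, 10, 11, 16, 20, 22, 32, 40, 44, 55, 80, 88, 110, 160, 176, 220, 352, 440, 880
Sum = 1 + 2 + 4 + 5 + 8 + 10 + 11 + 16 + 20 + 22 + 32 + 40 + 44 + 55 + 80 + 88 + 110 + 160 + 176 + 220 + 352 + 440 + 880 = 2776
2776 > 1760 → abundant

s(1760) = 2776 (abundant)


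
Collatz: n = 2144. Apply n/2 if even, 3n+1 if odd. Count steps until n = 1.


2144 → 1072 → 536 → 268 → 134 → 67 → 202 → 101 → 304 → 152 → 76 → 38 → 19 → 58 → 29 → 88 → 44 → 22 → 11 → 34 → 17 → 52 → 26 → 13 → 40 → 20 → 10 → 5 → 16 → 8 → 4 → 2 → 1
Total steps = 32

32 steps


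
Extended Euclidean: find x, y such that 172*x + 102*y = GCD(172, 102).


Tabular extended Euclidean (each row: r = 172*s + 102*t):
r=172, s=1, t=0
r=102, s=0, t=1
q=1: r=70, s=1, t=-1   [172*(1) + 102*(-1) = 70]
q=1: r=32, s=-1, t=2   [172*(-1) + 102*(2) = 32]
q=2: r=6, s=3, t=-5   [172*(3) + 102*(-5) = 6]
q=5: r=2, s=-16, t=27   [172*(-16) + 102*(27) = 2]
q=3: r=0, s=51, t=-86   [172*(51) + 102*(-86) = 0]
GCD = 2; from the row with r=2: x=-16, y=27
Check: 172*(-16) + 102*(27) = -2752 + 2754 = 2

GCD = 2, x = -16, y = 27


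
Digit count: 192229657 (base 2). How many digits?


192229657 in base 2 = 1011011101010011000100011001
Number of digits = 28

28 digits (base 2)


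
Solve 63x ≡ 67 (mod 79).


GCD(63, 79) = 1, unique solution
a^(-1) mod 79 = 74
x = 74 * 67 mod 79 = 60

x ≡ 60 (mod 79)


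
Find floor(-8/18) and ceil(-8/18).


-8/18 = -0.4444
floor = -1
ceil = 0

floor = -1, ceil = 0


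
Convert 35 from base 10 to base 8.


35 (base 10) = 35 (decimal)
35 (decimal) = 43 (base 8)


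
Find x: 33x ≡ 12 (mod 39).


GCD(33, 39) = 3 divides 12
Divide: 11x ≡ 4 (mod 13)
x ≡ 11 (mod 13)


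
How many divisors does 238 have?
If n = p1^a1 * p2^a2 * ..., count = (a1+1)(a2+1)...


238 = 2^1 × 7^1 × 17^1
d(238) = (1+1) × (1+1) × (1+1) = 8

8 divisors


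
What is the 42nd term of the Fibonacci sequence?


Sequence: 1, 1, 2, 3, 5, 8, 13, 21, 34, 55, 89, 144, 233, 377, 610, 987, 1597, 2584, 4181, 6765, 10946, 17711, 28657, 46368, 75025, 121393, 196418, 317811, 514229, 832040, 1346269, 2178309, 3524578, 5702887, 9227465, 14930352, 24157817, 39088169, 63245986, 102334155, 165580141, 267914296
F(42) = 267914296


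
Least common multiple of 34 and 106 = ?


GCD(34, 106) = 2
LCM = 34*106/2 = 3604/2 = 1802

LCM = 1802


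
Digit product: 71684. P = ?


7 × 1 × 6 × 8 × 4 = 1344


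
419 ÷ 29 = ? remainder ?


419 = 29 * 14 + 13
Check: 406 + 13 = 419

q = 14, r = 13


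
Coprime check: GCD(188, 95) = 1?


Euclidean algorithm:
188 = 1 * 95 + 93
95 = 1 * 93 + 2
93 = 46 * 2 + 1
2 = 2 * 1 + 0
GCD(188, 95) = 1

Yes, coprime (GCD = 1)


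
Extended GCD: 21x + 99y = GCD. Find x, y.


Tabular extended Euclidean (each row: r = 21*s + 99*t):
r=21, s=1, t=0
r=99, s=0, t=1
q=0: r=21, s=1, t=0   [21*(1) + 99*(0) = 21]
q=4: r=15, s=-4, t=1   [21*(-4) + 99*(1) = 15]
q=1: r=6, s=5, t=-1   [21*(5) + 99*(-1) = 6]
q=2: r=3, s=-14, t=3   [21*(-14) + 99*(3) = 3]
q=2: r=0, s=33, t=-7   [21*(33) + 99*(-7) = 0]
GCD = 3; from the row with r=3: x=-14, y=3
Check: 21*(-14) + 99*(3) = -294 + 297 = 3

GCD = 3, x = -14, y = 3


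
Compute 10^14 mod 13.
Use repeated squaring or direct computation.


10^1 mod 13 = 10
10^2 mod 13 = 9
10^3 mod 13 = 12
10^4 mod 13 = 3
10^5 mod 13 = 4
10^6 mod 13 = 1
10^7 mod 13 = 10
10^8 mod 13 = 9
10^9 mod 13 = 12
10^10 mod 13 = 3
10^11 mod 13 = 4
10^12 mod 13 = 1
10^13 mod 13 = 10
10^14 mod 13 = 9


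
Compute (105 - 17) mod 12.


105 - 17 = 88
88 mod 12 = 4


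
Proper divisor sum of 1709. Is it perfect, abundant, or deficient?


Proper divisors: 1
Sum = 1 = 1
1 < 1709 → deficient

s(1709) = 1 (deficient)


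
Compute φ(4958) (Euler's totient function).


4958 = 2 × 37 × 67
Prime factors: 2, 37, 67
φ(4958) = 4958 × (1-1/2) × (1-1/37) × (1-1/67)
= 4958 × 1/2 × 36/37 × 66/67 = 2376

φ(4958) = 2376


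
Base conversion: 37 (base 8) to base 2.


37 (base 8) = 31 (decimal)
31 (decimal) = 11111 (base 2)


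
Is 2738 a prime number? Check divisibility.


2738 / 2 = 1369 (exact division)
2738 is NOT prime.

No, 2738 is not prime


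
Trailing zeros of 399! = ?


floor(399/5) = 79
floor(399/25) = 15
floor(399/125) = 3
Total = 97

97 trailing zeros


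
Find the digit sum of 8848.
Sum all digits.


8 + 8 + 4 + 8 = 28


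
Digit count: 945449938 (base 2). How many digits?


945449938 in base 2 = 111000010110100110101111010010
Number of digits = 30

30 digits (base 2)


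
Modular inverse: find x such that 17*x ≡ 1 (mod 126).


Use the extended Euclidean algorithm on (126, 17); each row r = 126*s + 17*t:
r=126, s=1, t=0
r=17, s=0, t=1
q=7: r=7, s=1, t=-7   [126*(1) + 17*(-7) = 7]
q=2: r=3, s=-2, t=15   [126*(-2) + 17*(15) = 3]
q=2: r=1, s=5, t=-37   [126*(5) + 17*(-37) = 1]
q=3: r=0, s=-17, t=126   [126*(-17) + 17*(126) = 0]
GCD = 1 with t = -37, so 17*(-37) ≡ 1 (mod 126)
Inverse = -37 mod 126 = 89
Check: 17 * 89 = 1513 ≡ 1 (mod 126)

17^(-1) ≡ 89 (mod 126)


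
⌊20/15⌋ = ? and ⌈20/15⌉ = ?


20/15 = 1.3333
floor = 1
ceil = 2

floor = 1, ceil = 2


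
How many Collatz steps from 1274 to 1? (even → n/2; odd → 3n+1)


1274 → 637 → 1912 → 956 → 478 → 239 → 718 → 359 → 1078 → 539 → 1618 → 809 → 2428 → 1214 → 607 → 1822 → 911 → 2734 → 1367 → 4102 → 2051 → 6154 → 3077 → 9232 → 4616 → 2308 → 1154 → 577 → 1732 → 866 → 433 → 1300 → 650 → 325 → 976 → 488 → 244 → 122 → 61 → 184 → 92 → 46 → 23 → 70 → 35 → 106 → 53 → 160 → 80 → 40 → 20 → 10 → 5 → 16 → 8 → 4 → 2 → 1
Total steps = 57

57 steps


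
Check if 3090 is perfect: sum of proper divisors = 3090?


Proper divisors of 3090: 1, 2, 3, 5, 6, 10, 15, 30, 103, 206, 309, 515, 618, 1030, 1545
Sum = 1 + 2 + 3 + 5 + 6 + 10 + 15 + 30 + 103 + 206 + 309 + 515 + 618 + 1030 + 1545 = 4398

No, 3090 is not perfect (4398 ≠ 3090)


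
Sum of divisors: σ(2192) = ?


Divisors of 2192: 1, 2, 4, 8, 16, 137, 274, 548, 1096, 2192
Sum = 1 + 2 + 4 + 8 + 16 + 137 + 274 + 548 + 1096 + 2192 = 4278

σ(2192) = 4278


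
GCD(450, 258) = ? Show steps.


450 = 1 * 258 + 192
258 = 1 * 192 + 66
192 = 2 * 66 + 60
66 = 1 * 60 + 6
60 = 10 * 6 + 0
GCD = 6


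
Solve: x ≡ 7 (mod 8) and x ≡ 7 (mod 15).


M = 8*15 = 120
M1 = M/8 = 15, M2 = M/15 = 8
M1^(-1) mod 8 = 7, M2^(-1) mod 15 = 2
x = 7*15*7 + 7*8*2 = 847
847 mod 120 = 7
Check: 7 mod 8 = 7 ✓, 7 mod 15 = 7 ✓

x ≡ 7 (mod 120)


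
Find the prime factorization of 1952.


1952 / 2 = 976
976 / 2 = 488
488 / 2 = 244
244 / 2 = 122
122 / 2 = 61
61 / 61 = 1
1952 = 2^5 × 61


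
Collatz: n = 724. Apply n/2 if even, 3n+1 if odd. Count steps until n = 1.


724 → 362 → 181 → 544 → 272 → 136 → 68 → 34 → 17 → 52 → 26 → 13 → 40 → 20 → 10 → 5 → 16 → 8 → 4 → 2 → 1
Total steps = 20

20 steps


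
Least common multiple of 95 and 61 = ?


GCD(95, 61) = 1
LCM = 95*61/1 = 5795/1 = 5795

LCM = 5795


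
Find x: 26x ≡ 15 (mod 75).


GCD(26, 75) = 1, unique solution
a^(-1) mod 75 = 26
x = 26 * 15 mod 75 = 15

x ≡ 15 (mod 75)


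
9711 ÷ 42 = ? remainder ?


9711 = 42 * 231 + 9
Check: 9702 + 9 = 9711

q = 231, r = 9


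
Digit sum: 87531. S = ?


8 + 7 + 5 + 3 + 1 = 24


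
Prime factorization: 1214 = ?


1214 / 2 = 607
607 / 607 = 1
1214 = 2 × 607


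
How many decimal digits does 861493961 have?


861493961 has 9 digits in base 10
floor(log10(861493961)) + 1 = floor(8.9353) + 1 = 9

9 digits (base 10)


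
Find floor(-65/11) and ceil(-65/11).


-65/11 = -5.9091
floor = -6
ceil = -5

floor = -6, ceil = -5


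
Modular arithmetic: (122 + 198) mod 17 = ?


122 + 198 = 320
320 mod 17 = 14


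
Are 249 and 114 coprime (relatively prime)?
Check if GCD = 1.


Euclidean algorithm:
249 = 2 * 114 + 21
114 = 5 * 21 + 9
21 = 2 * 9 + 3
9 = 3 * 3 + 0
GCD(249, 114) = 3

No, not coprime (GCD = 3)


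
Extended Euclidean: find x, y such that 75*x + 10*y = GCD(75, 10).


Tabular extended Euclidean (each row: r = 75*s + 10*t):
r=75, s=1, t=0
r=10, s=0, t=1
q=7: r=5, s=1, t=-7   [75*(1) + 10*(-7) = 5]
q=2: r=0, s=-2, t=15   [75*(-2) + 10*(15) = 0]
GCD = 5; from the row with r=5: x=1, y=-7
Check: 75*(1) + 10*(-7) = 75 - 70 = 5

GCD = 5, x = 1, y = -7


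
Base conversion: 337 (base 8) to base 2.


337 (base 8) = 223 (decimal)
223 (decimal) = 11011111 (base 2)


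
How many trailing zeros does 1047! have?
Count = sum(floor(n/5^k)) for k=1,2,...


floor(1047/5) = 209
floor(1047/25) = 41
floor(1047/125) = 8
floor(1047/625) = 1
Total = 259

259 trailing zeros


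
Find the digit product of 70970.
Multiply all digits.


7 × 0 × 9 × 7 × 0 = 0


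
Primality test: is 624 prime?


624 / 2 = 312 (exact division)
624 is NOT prime.

No, 624 is not prime


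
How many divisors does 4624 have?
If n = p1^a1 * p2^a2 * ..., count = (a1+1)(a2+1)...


4624 = 2^4 × 17^2
d(4624) = (4+1) × (2+1) = 15

15 divisors


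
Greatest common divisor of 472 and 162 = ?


472 = 2 * 162 + 148
162 = 1 * 148 + 14
148 = 10 * 14 + 8
14 = 1 * 8 + 6
8 = 1 * 6 + 2
6 = 3 * 2 + 0
GCD = 2


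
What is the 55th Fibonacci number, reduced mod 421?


F(k) mod 421 for k=1..55:
1, 1, 2, 3, 5, 8, 13, 21, 34, 55, 89, 144, 233, 377, 189, 145, 334, 58, 392, 29, 0, 29, 29, 58, 87, 145, 232, 377, 188, 144, 332, 55, 387, 21, 408, 8, 416, 3, 419, 1, 420, 0, 420, 420, 419, 418, 416, 413, 408, 400, 387, 366, 332, 277, 188
F(55) mod 421 = 188


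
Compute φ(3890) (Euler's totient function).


3890 = 2 × 5 × 389
Prime factors: 2, 5, 389
φ(3890) = 3890 × (1-1/2) × (1-1/5) × (1-1/389)
= 3890 × 1/2 × 4/5 × 388/389 = 1552

φ(3890) = 1552


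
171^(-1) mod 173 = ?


Use the extended Euclidean algorithm on (173, 171); each row r = 173*s + 171*t:
r=173, s=1, t=0
r=171, s=0, t=1
q=1: r=2, s=1, t=-1   [173*(1) + 171*(-1) = 2]
q=85: r=1, s=-85, t=86   [173*(-85) + 171*(86) = 1]
q=2: r=0, s=171, t=-173   [173*(171) + 171*(-173) = 0]
GCD = 1 with t = 86, so 171*(86) ≡ 1 (mod 173)
Inverse = 86 mod 173 = 86
Check: 171 * 86 = 14706 ≡ 1 (mod 173)

171^(-1) ≡ 86 (mod 173)


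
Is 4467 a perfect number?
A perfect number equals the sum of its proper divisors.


Proper divisors of 4467: 1, 3, 1489
Sum = 1 + 3 + 1489 = 1493

No, 4467 is not perfect (1493 ≠ 4467)


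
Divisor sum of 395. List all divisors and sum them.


Divisors of 395: 1, 5, 79, 395
Sum = 1 + 5 + 79 + 395 = 480

σ(395) = 480


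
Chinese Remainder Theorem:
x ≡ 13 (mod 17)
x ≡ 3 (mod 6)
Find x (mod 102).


M = 17*6 = 102
M1 = M/17 = 6, M2 = M/6 = 17
M1^(-1) mod 17 = 3, M2^(-1) mod 6 = 5
x = 13*6*3 + 3*17*5 = 489
489 mod 102 = 81
Check: 81 mod 17 = 13 ✓, 81 mod 6 = 3 ✓

x ≡ 81 (mod 102)


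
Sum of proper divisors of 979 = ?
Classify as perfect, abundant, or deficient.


Proper divisors: 1, 11, 89
Sum = 1 + 11 + 89 = 101
101 < 979 → deficient

s(979) = 101 (deficient)


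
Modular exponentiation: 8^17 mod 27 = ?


8^1 mod 27 = 8
8^2 mod 27 = 10
8^3 mod 27 = 26
8^4 mod 27 = 19
8^5 mod 27 = 17
8^6 mod 27 = 1
8^7 mod 27 = 8
8^8 mod 27 = 10
8^9 mod 27 = 26
8^10 mod 27 = 19
8^11 mod 27 = 17
8^12 mod 27 = 1
8^13 mod 27 = 8
8^14 mod 27 = 10
8^15 mod 27 = 26
8^16 mod 27 = 19
8^17 mod 27 = 17


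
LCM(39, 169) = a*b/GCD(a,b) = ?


GCD(39, 169) = 13
LCM = 39*169/13 = 6591/13 = 507

LCM = 507


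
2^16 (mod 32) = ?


2^1 mod 32 = 2
2^2 mod 32 = 4
2^3 mod 32 = 8
2^4 mod 32 = 16
2^5 mod 32 = 0
2^6 mod 32 = 0
2^7 mod 32 = 0
2^8 mod 32 = 0
2^9 mod 32 = 0
2^10 mod 32 = 0
2^11 mod 32 = 0
2^12 mod 32 = 0
2^13 mod 32 = 0
2^14 mod 32 = 0
2^15 mod 32 = 0
2^16 mod 32 = 0


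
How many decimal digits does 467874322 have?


467874322 has 9 digits in base 10
floor(log10(467874322)) + 1 = floor(8.6701) + 1 = 9

9 digits (base 10)


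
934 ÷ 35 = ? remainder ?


934 = 35 * 26 + 24
Check: 910 + 24 = 934

q = 26, r = 24


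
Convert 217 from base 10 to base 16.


217 (base 10) = 217 (decimal)
217 (decimal) = D9 (base 16)


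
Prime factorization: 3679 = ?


3679 / 13 = 283
283 / 283 = 1
3679 = 13 × 283


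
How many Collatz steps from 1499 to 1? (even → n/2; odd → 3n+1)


1499 → 4498 → 2249 → 6748 → 3374 → 1687 → 5062 → 2531 → 7594 → 3797 → 11392 → 5696 → 2848 → 1424 → 712 → 356 → 178 → 89 → 268 → 134 → 67 → 202 → 101 → 304 → 152 → 76 → 38 → 19 → 58 → 29 → 88 → 44 → 22 → 11 → 34 → 17 → 52 → 26 → 13 → 40 → 20 → 10 → 5 → 16 → 8 → 4 → 2 → 1
Total steps = 47

47 steps


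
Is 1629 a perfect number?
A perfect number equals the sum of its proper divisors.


Proper divisors of 1629: 1, 3, 9, 181, 543
Sum = 1 + 3 + 9 + 181 + 543 = 737

No, 1629 is not perfect (737 ≠ 1629)


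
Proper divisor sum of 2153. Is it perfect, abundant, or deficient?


Proper divisors: 1
Sum = 1 = 1
1 < 2153 → deficient

s(2153) = 1 (deficient)


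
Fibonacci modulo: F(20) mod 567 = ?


F(k) mod 567 for k=1..20:
1, 1, 2, 3, 5, 8, 13, 21, 34, 55, 89, 144, 233, 377, 43, 420, 463, 316, 212, 528
F(20) mod 567 = 528


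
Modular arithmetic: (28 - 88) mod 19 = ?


28 - 88 = -60
-60 mod 19 = 16


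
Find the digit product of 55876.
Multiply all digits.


5 × 5 × 8 × 7 × 6 = 8400


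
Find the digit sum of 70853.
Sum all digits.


7 + 0 + 8 + 5 + 3 = 23


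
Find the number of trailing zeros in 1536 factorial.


floor(1536/5) = 307
floor(1536/25) = 61
floor(1536/125) = 12
floor(1536/625) = 2
Total = 382

382 trailing zeros


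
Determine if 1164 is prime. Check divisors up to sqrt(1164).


1164 / 2 = 582 (exact division)
1164 is NOT prime.

No, 1164 is not prime


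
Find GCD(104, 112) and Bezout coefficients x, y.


Tabular extended Euclidean (each row: r = 104*s + 112*t):
r=104, s=1, t=0
r=112, s=0, t=1
q=0: r=104, s=1, t=0   [104*(1) + 112*(0) = 104]
q=1: r=8, s=-1, t=1   [104*(-1) + 112*(1) = 8]
q=13: r=0, s=14, t=-13   [104*(14) + 112*(-13) = 0]
GCD = 8; from the row with r=8: x=-1, y=1
Check: 104*(-1) + 112*(1) = -104 + 112 = 8

GCD = 8, x = -1, y = 1


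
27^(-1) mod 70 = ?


Use the extended Euclidean algorithm on (70, 27); each row r = 70*s + 27*t:
r=70, s=1, t=0
r=27, s=0, t=1
q=2: r=16, s=1, t=-2   [70*(1) + 27*(-2) = 16]
q=1: r=11, s=-1, t=3   [70*(-1) + 27*(3) = 11]
q=1: r=5, s=2, t=-5   [70*(2) + 27*(-5) = 5]
q=2: r=1, s=-5, t=13   [70*(-5) + 27*(13) = 1]
q=5: r=0, s=27, t=-70   [70*(27) + 27*(-70) = 0]
GCD = 1 with t = 13, so 27*(13) ≡ 1 (mod 70)
Inverse = 13 mod 70 = 13
Check: 27 * 13 = 351 ≡ 1 (mod 70)

27^(-1) ≡ 13 (mod 70)


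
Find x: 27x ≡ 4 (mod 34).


GCD(27, 34) = 1, unique solution
a^(-1) mod 34 = 29
x = 29 * 4 mod 34 = 14

x ≡ 14 (mod 34)


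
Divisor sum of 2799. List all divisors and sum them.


Divisors of 2799: 1, 3, 9, 311, 933, 2799
Sum = 1 + 3 + 9 + 311 + 933 + 2799 = 4056

σ(2799) = 4056


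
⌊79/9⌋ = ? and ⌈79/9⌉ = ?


79/9 = 8.7778
floor = 8
ceil = 9

floor = 8, ceil = 9


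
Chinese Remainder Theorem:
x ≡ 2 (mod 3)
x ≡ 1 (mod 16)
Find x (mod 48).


M = 3*16 = 48
M1 = M/3 = 16, M2 = M/16 = 3
M1^(-1) mod 3 = 1, M2^(-1) mod 16 = 11
x = 2*16*1 + 1*3*11 = 65
65 mod 48 = 17
Check: 17 mod 3 = 2 ✓, 17 mod 16 = 1 ✓

x ≡ 17 (mod 48)


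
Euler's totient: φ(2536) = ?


2536 = 2^3 × 317
Prime factors: 2, 317
φ(2536) = 2536 × (1-1/2) × (1-1/317)
= 2536 × 1/2 × 316/317 = 1264

φ(2536) = 1264


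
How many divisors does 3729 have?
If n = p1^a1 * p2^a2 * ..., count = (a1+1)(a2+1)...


3729 = 3^1 × 11^1 × 113^1
d(3729) = (1+1) × (1+1) × (1+1) = 8

8 divisors


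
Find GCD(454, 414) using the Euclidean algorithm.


454 = 1 * 414 + 40
414 = 10 * 40 + 14
40 = 2 * 14 + 12
14 = 1 * 12 + 2
12 = 6 * 2 + 0
GCD = 2


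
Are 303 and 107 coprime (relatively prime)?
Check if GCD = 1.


Euclidean algorithm:
303 = 2 * 107 + 89
107 = 1 * 89 + 18
89 = 4 * 18 + 17
18 = 1 * 17 + 1
17 = 17 * 1 + 0
GCD(303, 107) = 1

Yes, coprime (GCD = 1)


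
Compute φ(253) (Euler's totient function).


253 = 11 × 23
Prime factors: 11, 23
φ(253) = 253 × (1-1/11) × (1-1/23)
= 253 × 10/11 × 22/23 = 220

φ(253) = 220


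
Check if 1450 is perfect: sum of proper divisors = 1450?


Proper divisors of 1450: 1, 2, 5, 10, 25, 29, 50, 58, 145, 290, 725
Sum = 1 + 2 + 5 + 10 + 25 + 29 + 50 + 58 + 145 + 290 + 725 = 1340

No, 1450 is not perfect (1340 ≠ 1450)


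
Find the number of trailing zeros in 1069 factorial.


floor(1069/5) = 213
floor(1069/25) = 42
floor(1069/125) = 8
floor(1069/625) = 1
Total = 264

264 trailing zeros


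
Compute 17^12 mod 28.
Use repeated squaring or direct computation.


17^1 mod 28 = 17
17^2 mod 28 = 9
17^3 mod 28 = 13
17^4 mod 28 = 25
17^5 mod 28 = 5
17^6 mod 28 = 1
17^7 mod 28 = 17
17^8 mod 28 = 9
17^9 mod 28 = 13
17^10 mod 28 = 25
17^11 mod 28 = 5
17^12 mod 28 = 1


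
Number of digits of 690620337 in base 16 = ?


690620337 in base 16 = 292A07B1
Number of digits = 8

8 digits (base 16)


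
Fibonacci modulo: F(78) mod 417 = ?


F(k) mod 417 for k=1..78:
1, 1, 2, 3, 5, 8, 13, 21, 34, 55, 89, 144, 233, 377, 193, 153, 346, 82, 11, 93, 104, 197, 301, 81, 382, 46, 11, 57, 68, 125, 193, 318, 94, 412, 89, 84, 173, 257, 13, 270, 283, 136, 2, 138, 140, 278, 1, 279, 280, 142, 5, 147, 152, 299, 34, 333, 367, 283, 233, 99, 332, 14, 346, 360, 289, 232, 104, 336, 23, 359, 382, 324, 289, 196, 68, 264, 332, 179
F(78) mod 417 = 179


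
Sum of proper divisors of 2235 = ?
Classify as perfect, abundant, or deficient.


Proper divisors: 1, 3, 5, 15, 149, 447, 745
Sum = 1 + 3 + 5 + 15 + 149 + 447 + 745 = 1365
1365 < 2235 → deficient

s(2235) = 1365 (deficient)


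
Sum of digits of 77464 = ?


7 + 7 + 4 + 6 + 4 = 28


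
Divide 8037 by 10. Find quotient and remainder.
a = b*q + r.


8037 = 10 * 803 + 7
Check: 8030 + 7 = 8037

q = 803, r = 7


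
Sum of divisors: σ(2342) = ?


Divisors of 2342: 1, 2, 1171, 2342
Sum = 1 + 2 + 1171 + 2342 = 3516

σ(2342) = 3516


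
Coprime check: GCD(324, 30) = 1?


Euclidean algorithm:
324 = 10 * 30 + 24
30 = 1 * 24 + 6
24 = 4 * 6 + 0
GCD(324, 30) = 6

No, not coprime (GCD = 6)


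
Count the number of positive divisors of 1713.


1713 = 3^1 × 571^1
d(1713) = (1+1) × (1+1) = 4

4 divisors


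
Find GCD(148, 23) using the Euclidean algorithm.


148 = 6 * 23 + 10
23 = 2 * 10 + 3
10 = 3 * 3 + 1
3 = 3 * 1 + 0
GCD = 1


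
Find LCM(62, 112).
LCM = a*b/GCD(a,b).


GCD(62, 112) = 2
LCM = 62*112/2 = 6944/2 = 3472

LCM = 3472


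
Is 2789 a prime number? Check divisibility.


Check divisors up to sqrt(2789) = 52.8110
No divisors found.
2789 is prime.

Yes, 2789 is prime


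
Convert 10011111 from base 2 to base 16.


10011111 (base 2) = 159 (decimal)
159 (decimal) = 9F (base 16)


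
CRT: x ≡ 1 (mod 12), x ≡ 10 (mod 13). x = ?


M = 12*13 = 156
M1 = M/12 = 13, M2 = M/13 = 12
M1^(-1) mod 12 = 1, M2^(-1) mod 13 = 12
x = 1*13*1 + 10*12*12 = 1453
1453 mod 156 = 49
Check: 49 mod 12 = 1 ✓, 49 mod 13 = 10 ✓

x ≡ 49 (mod 156)


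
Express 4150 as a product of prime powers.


4150 / 2 = 2075
2075 / 5 = 415
415 / 5 = 83
83 / 83 = 1
4150 = 2 × 5^2 × 83


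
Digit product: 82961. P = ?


8 × 2 × 9 × 6 × 1 = 864


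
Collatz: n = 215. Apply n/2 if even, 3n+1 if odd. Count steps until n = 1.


215 → 646 → 323 → 970 → 485 → 1456 → 728 → 364 → 182 → 91 → 274 → 137 → 412 → 206 → 103 → 310 → 155 → 466 → 233 → 700 → 350 → 175 → 526 → 263 → 790 → 395 → 1186 → 593 → 1780 → 890 → 445 → 1336 → 668 → 334 → 167 → 502 → 251 → 754 → 377 → 1132 → 566 → 283 → 850 → 425 → 1276 → 638 → 319 → 958 → 479 → 1438 → 719 → 2158 → 1079 → 3238 → 1619 → 4858 → 2429 → 7288 → 3644 → 1822 → 911 → 2734 → 1367 → 4102 → 2051 → 6154 → 3077 → 9232 → 4616 → 2308 → 1154 → 577 → 1732 → 866 → 433 → 1300 → 650 → 325 → 976 → 488 → 244 → 122 → 61 → 184 → 92 → 46 → 23 → 70 → 35 → 106 → 53 → 160 → 80 → 40 → 20 → 10 → 5 → 16 → 8 → 4 → 2 → 1
Total steps = 101

101 steps


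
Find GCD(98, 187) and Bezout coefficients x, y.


Tabular extended Euclidean (each row: r = 98*s + 187*t):
r=98, s=1, t=0
r=187, s=0, t=1
q=0: r=98, s=1, t=0   [98*(1) + 187*(0) = 98]
q=1: r=89, s=-1, t=1   [98*(-1) + 187*(1) = 89]
q=1: r=9, s=2, t=-1   [98*(2) + 187*(-1) = 9]
q=9: r=8, s=-19, t=10   [98*(-19) + 187*(10) = 8]
q=1: r=1, s=21, t=-11   [98*(21) + 187*(-11) = 1]
q=8: r=0, s=-187, t=98   [98*(-187) + 187*(98) = 0]
GCD = 1; from the row with r=1: x=21, y=-11
Check: 98*(21) + 187*(-11) = 2058 - 2057 = 1

GCD = 1, x = 21, y = -11


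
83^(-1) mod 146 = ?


Use the extended Euclidean algorithm on (146, 83); each row r = 146*s + 83*t:
r=146, s=1, t=0
r=83, s=0, t=1
q=1: r=63, s=1, t=-1   [146*(1) + 83*(-1) = 63]
q=1: r=20, s=-1, t=2   [146*(-1) + 83*(2) = 20]
q=3: r=3, s=4, t=-7   [146*(4) + 83*(-7) = 3]
q=6: r=2, s=-25, t=44   [146*(-25) + 83*(44) = 2]
q=1: r=1, s=29, t=-51   [146*(29) + 83*(-51) = 1]
q=2: r=0, s=-83, t=146   [146*(-83) + 83*(146) = 0]
GCD = 1 with t = -51, so 83*(-51) ≡ 1 (mod 146)
Inverse = -51 mod 146 = 95
Check: 83 * 95 = 7885 ≡ 1 (mod 146)

83^(-1) ≡ 95 (mod 146)


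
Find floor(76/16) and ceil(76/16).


76/16 = 4.7500
floor = 4
ceil = 5

floor = 4, ceil = 5


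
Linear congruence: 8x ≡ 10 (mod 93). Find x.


GCD(8, 93) = 1, unique solution
a^(-1) mod 93 = 35
x = 35 * 10 mod 93 = 71

x ≡ 71 (mod 93)


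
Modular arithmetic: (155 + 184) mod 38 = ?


155 + 184 = 339
339 mod 38 = 35


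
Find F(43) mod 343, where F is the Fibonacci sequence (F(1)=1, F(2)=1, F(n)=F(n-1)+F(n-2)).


F(k) mod 343 for k=1..43:
1, 1, 2, 3, 5, 8, 13, 21, 34, 55, 89, 144, 233, 34, 267, 301, 225, 183, 65, 248, 313, 218, 188, 63, 251, 314, 222, 193, 72, 265, 337, 259, 253, 169, 79, 248, 327, 232, 216, 105, 321, 83, 61
F(43) mod 343 = 61


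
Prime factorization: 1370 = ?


1370 / 2 = 685
685 / 5 = 137
137 / 137 = 1
1370 = 2 × 5 × 137


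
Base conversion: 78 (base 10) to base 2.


78 (base 10) = 78 (decimal)
78 (decimal) = 1001110 (base 2)


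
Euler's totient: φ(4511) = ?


4511 = 13 × 347
Prime factors: 13, 347
φ(4511) = 4511 × (1-1/13) × (1-1/347)
= 4511 × 12/13 × 346/347 = 4152

φ(4511) = 4152


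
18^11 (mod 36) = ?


18^1 mod 36 = 18
18^2 mod 36 = 0
18^3 mod 36 = 0
18^4 mod 36 = 0
18^5 mod 36 = 0
18^6 mod 36 = 0
18^7 mod 36 = 0
18^8 mod 36 = 0
18^9 mod 36 = 0
18^10 mod 36 = 0
18^11 mod 36 = 0


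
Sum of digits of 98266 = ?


9 + 8 + 2 + 6 + 6 = 31


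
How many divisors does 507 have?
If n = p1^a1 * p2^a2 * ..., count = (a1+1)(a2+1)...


507 = 3^1 × 13^2
d(507) = (1+1) × (2+1) = 6

6 divisors


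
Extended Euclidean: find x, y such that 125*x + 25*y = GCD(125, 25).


Tabular extended Euclidean (each row: r = 125*s + 25*t):
r=125, s=1, t=0
r=25, s=0, t=1
q=5: r=0, s=1, t=-5   [125*(1) + 25*(-5) = 0]
GCD = 25; from the row with r=25: x=0, y=1
Check: 125*(0) + 25*(1) = 0 + 25 = 25

GCD = 25, x = 0, y = 1


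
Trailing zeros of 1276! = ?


floor(1276/5) = 255
floor(1276/25) = 51
floor(1276/125) = 10
floor(1276/625) = 2
Total = 318

318 trailing zeros


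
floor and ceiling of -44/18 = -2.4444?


-44/18 = -2.4444
floor = -3
ceil = -2

floor = -3, ceil = -2


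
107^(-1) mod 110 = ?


Use the extended Euclidean algorithm on (110, 107); each row r = 110*s + 107*t:
r=110, s=1, t=0
r=107, s=0, t=1
q=1: r=3, s=1, t=-1   [110*(1) + 107*(-1) = 3]
q=35: r=2, s=-35, t=36   [110*(-35) + 107*(36) = 2]
q=1: r=1, s=36, t=-37   [110*(36) + 107*(-37) = 1]
q=2: r=0, s=-107, t=110   [110*(-107) + 107*(110) = 0]
GCD = 1 with t = -37, so 107*(-37) ≡ 1 (mod 110)
Inverse = -37 mod 110 = 73
Check: 107 * 73 = 7811 ≡ 1 (mod 110)

107^(-1) ≡ 73 (mod 110)


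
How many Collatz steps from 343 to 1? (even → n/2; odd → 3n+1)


343 → 1030 → 515 → 1546 → 773 → 2320 → 1160 → 580 → 290 → 145 → 436 → 218 → 109 → 328 → 164 → 82 → 41 → 124 → 62 → 31 → 94 → 47 → 142 → 71 → 214 → 107 → 322 → 161 → 484 → 242 → 121 → 364 → 182 → 91 → 274 → 137 → 412 → 206 → 103 → 310 → 155 → 466 → 233 → 700 → 350 → 175 → 526 → 263 → 790 → 395 → 1186 → 593 → 1780 → 890 → 445 → 1336 → 668 → 334 → 167 → 502 → 251 → 754 → 377 → 1132 → 566 → 283 → 850 → 425 → 1276 → 638 → 319 → 958 → 479 → 1438 → 719 → 2158 → 1079 → 3238 → 1619 → 4858 → 2429 → 7288 → 3644 → 1822 → 911 → 2734 → 1367 → 4102 → 2051 → 6154 → 3077 → 9232 → 4616 → 2308 → 1154 → 577 → 1732 → 866 → 433 → 1300 → 650 → 325 → 976 → 488 → 244 → 122 → 61 → 184 → 92 → 46 → 23 → 70 → 35 → 106 → 53 → 160 → 80 → 40 → 20 → 10 → 5 → 16 → 8 → 4 → 2 → 1
Total steps = 125

125 steps


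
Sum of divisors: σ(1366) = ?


Divisors of 1366: 1, 2, 683, 1366
Sum = 1 + 2 + 683 + 1366 = 2052

σ(1366) = 2052


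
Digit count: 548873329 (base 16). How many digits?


548873329 in base 16 = 20B72471
Number of digits = 8

8 digits (base 16)


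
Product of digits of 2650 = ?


2 × 6 × 5 × 0 = 0


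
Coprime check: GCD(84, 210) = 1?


Euclidean algorithm:
210 = 2 * 84 + 42
84 = 2 * 42 + 0
GCD(84, 210) = 42

No, not coprime (GCD = 42)


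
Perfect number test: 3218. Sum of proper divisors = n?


Proper divisors of 3218: 1, 2, 1609
Sum = 1 + 2 + 1609 = 1612

No, 3218 is not perfect (1612 ≠ 3218)


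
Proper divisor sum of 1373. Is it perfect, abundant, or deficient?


Proper divisors: 1
Sum = 1 = 1
1 < 1373 → deficient

s(1373) = 1 (deficient)


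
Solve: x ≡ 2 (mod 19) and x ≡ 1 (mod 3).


M = 19*3 = 57
M1 = M/19 = 3, M2 = M/3 = 19
M1^(-1) mod 19 = 13, M2^(-1) mod 3 = 1
x = 2*3*13 + 1*19*1 = 97
97 mod 57 = 40
Check: 40 mod 19 = 2 ✓, 40 mod 3 = 1 ✓

x ≡ 40 (mod 57)


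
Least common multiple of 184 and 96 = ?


GCD(184, 96) = 8
LCM = 184*96/8 = 17664/8 = 2208

LCM = 2208


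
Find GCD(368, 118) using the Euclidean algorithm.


368 = 3 * 118 + 14
118 = 8 * 14 + 6
14 = 2 * 6 + 2
6 = 3 * 2 + 0
GCD = 2


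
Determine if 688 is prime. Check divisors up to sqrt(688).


688 / 2 = 344 (exact division)
688 is NOT prime.

No, 688 is not prime


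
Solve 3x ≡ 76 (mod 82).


GCD(3, 82) = 1, unique solution
a^(-1) mod 82 = 55
x = 55 * 76 mod 82 = 80

x ≡ 80 (mod 82)


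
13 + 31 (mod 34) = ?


13 + 31 = 44
44 mod 34 = 10


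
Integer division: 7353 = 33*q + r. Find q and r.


7353 = 33 * 222 + 27
Check: 7326 + 27 = 7353

q = 222, r = 27


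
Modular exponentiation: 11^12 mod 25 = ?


11^1 mod 25 = 11
11^2 mod 25 = 21
11^3 mod 25 = 6
11^4 mod 25 = 16
11^5 mod 25 = 1
11^6 mod 25 = 11
11^7 mod 25 = 21
11^8 mod 25 = 6
11^9 mod 25 = 16
11^10 mod 25 = 1
11^11 mod 25 = 11
11^12 mod 25 = 21


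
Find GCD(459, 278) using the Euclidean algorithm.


459 = 1 * 278 + 181
278 = 1 * 181 + 97
181 = 1 * 97 + 84
97 = 1 * 84 + 13
84 = 6 * 13 + 6
13 = 2 * 6 + 1
6 = 6 * 1 + 0
GCD = 1


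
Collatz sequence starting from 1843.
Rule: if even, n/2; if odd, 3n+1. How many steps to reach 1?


1843 → 5530 → 2765 → 8296 → 4148 → 2074 → 1037 → 3112 → 1556 → 778 → 389 → 1168 → 584 → 292 → 146 → 73 → 220 → 110 → 55 → 166 → 83 → 250 → 125 → 376 → 188 → 94 → 47 → 142 → 71 → 214 → 107 → 322 → 161 → 484 → 242 → 121 → 364 → 182 → 91 → 274 → 137 → 412 → 206 → 103 → 310 → 155 → 466 → 233 → 700 → 350 → 175 → 526 → 263 → 790 → 395 → 1186 → 593 → 1780 → 890 → 445 → 1336 → 668 → 334 → 167 → 502 → 251 → 754 → 377 → 1132 → 566 → 283 → 850 → 425 → 1276 → 638 → 319 → 958 → 479 → 1438 → 719 → 2158 → 1079 → 3238 → 1619 → 4858 → 2429 → 7288 → 3644 → 1822 → 911 → 2734 → 1367 → 4102 → 2051 → 6154 → 3077 → 9232 → 4616 → 2308 → 1154 → 577 → 1732 → 866 → 433 → 1300 → 650 → 325 → 976 → 488 → 244 → 122 → 61 → 184 → 92 → 46 → 23 → 70 → 35 → 106 → 53 → 160 → 80 → 40 → 20 → 10 → 5 → 16 → 8 → 4 → 2 → 1
Total steps = 130

130 steps


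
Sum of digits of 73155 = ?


7 + 3 + 1 + 5 + 5 = 21


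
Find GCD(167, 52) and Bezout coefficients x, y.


Tabular extended Euclidean (each row: r = 167*s + 52*t):
r=167, s=1, t=0
r=52, s=0, t=1
q=3: r=11, s=1, t=-3   [167*(1) + 52*(-3) = 11]
q=4: r=8, s=-4, t=13   [167*(-4) + 52*(13) = 8]
q=1: r=3, s=5, t=-16   [167*(5) + 52*(-16) = 3]
q=2: r=2, s=-14, t=45   [167*(-14) + 52*(45) = 2]
q=1: r=1, s=19, t=-61   [167*(19) + 52*(-61) = 1]
q=2: r=0, s=-52, t=167   [167*(-52) + 52*(167) = 0]
GCD = 1; from the row with r=1: x=19, y=-61
Check: 167*(19) + 52*(-61) = 3173 - 3172 = 1

GCD = 1, x = 19, y = -61


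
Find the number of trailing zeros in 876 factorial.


floor(876/5) = 175
floor(876/25) = 35
floor(876/125) = 7
floor(876/625) = 1
Total = 218

218 trailing zeros


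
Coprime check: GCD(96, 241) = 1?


Euclidean algorithm:
241 = 2 * 96 + 49
96 = 1 * 49 + 47
49 = 1 * 47 + 2
47 = 23 * 2 + 1
2 = 2 * 1 + 0
GCD(96, 241) = 1

Yes, coprime (GCD = 1)


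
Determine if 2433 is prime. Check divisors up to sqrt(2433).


2433 / 3 = 811 (exact division)
2433 is NOT prime.

No, 2433 is not prime


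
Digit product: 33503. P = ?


3 × 3 × 5 × 0 × 3 = 0


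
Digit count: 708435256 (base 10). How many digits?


708435256 has 9 digits in base 10
floor(log10(708435256)) + 1 = floor(8.8503) + 1 = 9

9 digits (base 10)


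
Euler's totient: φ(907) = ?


907 = 907
Prime factors: 907
φ(907) = 907 × (1-1/907)
= 907 × 906/907 = 906

φ(907) = 906


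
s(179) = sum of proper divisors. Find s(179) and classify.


Proper divisors: 1
Sum = 1 = 1
1 < 179 → deficient

s(179) = 1 (deficient)


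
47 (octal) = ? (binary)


47 (base 8) = 39 (decimal)
39 (decimal) = 100111 (base 2)


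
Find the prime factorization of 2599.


2599 / 23 = 113
113 / 113 = 1
2599 = 23 × 113


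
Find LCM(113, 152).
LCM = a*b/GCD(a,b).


GCD(113, 152) = 1
LCM = 113*152/1 = 17176/1 = 17176

LCM = 17176


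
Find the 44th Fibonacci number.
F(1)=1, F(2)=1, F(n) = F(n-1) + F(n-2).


Sequence: 1, 1, 2, 3, 5, 8, 13, 21, 34, 55, 89, 144, 233, 377, 610, 987, 1597, 2584, 4181, 6765, 10946, 17711, 28657, 46368, 75025, 121393, 196418, 317811, 514229, 832040, 1346269, 2178309, 3524578, 5702887, 9227465, 14930352, 24157817, 39088169, 63245986, 102334155, 165580141, 267914296, 433494437, 701408733
F(44) = 701408733


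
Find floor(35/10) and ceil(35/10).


35/10 = 3.5000
floor = 3
ceil = 4

floor = 3, ceil = 4


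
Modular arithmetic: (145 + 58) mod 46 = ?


145 + 58 = 203
203 mod 46 = 19


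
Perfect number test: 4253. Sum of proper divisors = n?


Proper divisors of 4253: 1
Sum = 1 = 1

No, 4253 is not perfect (1 ≠ 4253)


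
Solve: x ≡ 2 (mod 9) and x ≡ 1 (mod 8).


M = 9*8 = 72
M1 = M/9 = 8, M2 = M/8 = 9
M1^(-1) mod 9 = 8, M2^(-1) mod 8 = 1
x = 2*8*8 + 1*9*1 = 137
137 mod 72 = 65
Check: 65 mod 9 = 2 ✓, 65 mod 8 = 1 ✓

x ≡ 65 (mod 72)


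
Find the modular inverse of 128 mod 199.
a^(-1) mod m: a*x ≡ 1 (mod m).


Use the extended Euclidean algorithm on (199, 128); each row r = 199*s + 128*t:
r=199, s=1, t=0
r=128, s=0, t=1
q=1: r=71, s=1, t=-1   [199*(1) + 128*(-1) = 71]
q=1: r=57, s=-1, t=2   [199*(-1) + 128*(2) = 57]
q=1: r=14, s=2, t=-3   [199*(2) + 128*(-3) = 14]
q=4: r=1, s=-9, t=14   [199*(-9) + 128*(14) = 1]
q=14: r=0, s=128, t=-199   [199*(128) + 128*(-199) = 0]
GCD = 1 with t = 14, so 128*(14) ≡ 1 (mod 199)
Inverse = 14 mod 199 = 14
Check: 128 * 14 = 1792 ≡ 1 (mod 199)

128^(-1) ≡ 14 (mod 199)


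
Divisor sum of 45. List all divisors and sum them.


Divisors of 45: 1, 3, 5, 9, 15, 45
Sum = 1 + 3 + 5 + 9 + 15 + 45 = 78

σ(45) = 78


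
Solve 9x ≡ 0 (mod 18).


GCD(9, 18) = 9 divides 0
Divide: 1x ≡ 0 (mod 2)
x ≡ 0 (mod 2)


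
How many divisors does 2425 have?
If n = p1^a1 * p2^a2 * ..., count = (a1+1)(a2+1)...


2425 = 5^2 × 97^1
d(2425) = (2+1) × (1+1) = 6

6 divisors


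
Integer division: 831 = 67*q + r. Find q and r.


831 = 67 * 12 + 27
Check: 804 + 27 = 831

q = 12, r = 27


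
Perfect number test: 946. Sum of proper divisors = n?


Proper divisors of 946: 1, 2, 11, 22, 43, 86, 473
Sum = 1 + 2 + 11 + 22 + 43 + 86 + 473 = 638

No, 946 is not perfect (638 ≠ 946)


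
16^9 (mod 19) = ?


16^1 mod 19 = 16
16^2 mod 19 = 9
16^3 mod 19 = 11
16^4 mod 19 = 5
16^5 mod 19 = 4
16^6 mod 19 = 7
16^7 mod 19 = 17
16^8 mod 19 = 6
16^9 mod 19 = 1


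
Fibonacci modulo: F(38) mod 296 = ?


F(k) mod 296 for k=1..38:
1, 1, 2, 3, 5, 8, 13, 21, 34, 55, 89, 144, 233, 81, 18, 99, 117, 216, 37, 253, 290, 247, 241, 192, 137, 33, 170, 203, 77, 280, 61, 45, 106, 151, 257, 112, 73, 185
F(38) mod 296 = 185


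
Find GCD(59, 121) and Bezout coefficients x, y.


Tabular extended Euclidean (each row: r = 59*s + 121*t):
r=59, s=1, t=0
r=121, s=0, t=1
q=0: r=59, s=1, t=0   [59*(1) + 121*(0) = 59]
q=2: r=3, s=-2, t=1   [59*(-2) + 121*(1) = 3]
q=19: r=2, s=39, t=-19   [59*(39) + 121*(-19) = 2]
q=1: r=1, s=-41, t=20   [59*(-41) + 121*(20) = 1]
q=2: r=0, s=121, t=-59   [59*(121) + 121*(-59) = 0]
GCD = 1; from the row with r=1: x=-41, y=20
Check: 59*(-41) + 121*(20) = -2419 + 2420 = 1

GCD = 1, x = -41, y = 20


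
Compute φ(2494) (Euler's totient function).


2494 = 2 × 29 × 43
Prime factors: 2, 29, 43
φ(2494) = 2494 × (1-1/2) × (1-1/29) × (1-1/43)
= 2494 × 1/2 × 28/29 × 42/43 = 1176

φ(2494) = 1176


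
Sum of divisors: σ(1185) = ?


Divisors of 1185: 1, 3, 5, 15, 79, 237, 395, 1185
Sum = 1 + 3 + 5 + 15 + 79 + 237 + 395 + 1185 = 1920

σ(1185) = 1920


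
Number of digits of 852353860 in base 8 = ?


852353860 in base 8 = 6263361504
Number of digits = 10

10 digits (base 8)


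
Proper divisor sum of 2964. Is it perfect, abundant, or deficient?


Proper divisors: 1, 2, 3, 4, 6, 12, 13, 19, 26, 38, 39, 52, 57, 76, 78, 114, 156, 228, 247, 494, 741, 988, 1482
Sum = 1 + 2 + 3 + 4 + 6 + 12 + 13 + 19 + 26 + 38 + 39 + 52 + 57 + 76 + 78 + 114 + 156 + 228 + 247 + 494 + 741 + 988 + 1482 = 4876
4876 > 2964 → abundant

s(2964) = 4876 (abundant)


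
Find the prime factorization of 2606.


2606 / 2 = 1303
1303 / 1303 = 1
2606 = 2 × 1303


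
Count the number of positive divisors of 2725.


2725 = 5^2 × 109^1
d(2725) = (2+1) × (1+1) = 6

6 divisors


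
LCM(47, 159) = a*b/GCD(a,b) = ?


GCD(47, 159) = 1
LCM = 47*159/1 = 7473/1 = 7473

LCM = 7473


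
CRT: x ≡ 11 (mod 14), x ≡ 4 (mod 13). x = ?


M = 14*13 = 182
M1 = M/14 = 13, M2 = M/13 = 14
M1^(-1) mod 14 = 13, M2^(-1) mod 13 = 1
x = 11*13*13 + 4*14*1 = 1915
1915 mod 182 = 95
Check: 95 mod 14 = 11 ✓, 95 mod 13 = 4 ✓

x ≡ 95 (mod 182)


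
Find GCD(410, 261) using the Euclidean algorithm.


410 = 1 * 261 + 149
261 = 1 * 149 + 112
149 = 1 * 112 + 37
112 = 3 * 37 + 1
37 = 37 * 1 + 0
GCD = 1


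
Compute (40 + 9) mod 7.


40 + 9 = 49
49 mod 7 = 0


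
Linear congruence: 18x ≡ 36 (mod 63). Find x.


GCD(18, 63) = 9 divides 36
Divide: 2x ≡ 4 (mod 7)
x ≡ 2 (mod 7)


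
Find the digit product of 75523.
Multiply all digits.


7 × 5 × 5 × 2 × 3 = 1050


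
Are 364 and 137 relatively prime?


Euclidean algorithm:
364 = 2 * 137 + 90
137 = 1 * 90 + 47
90 = 1 * 47 + 43
47 = 1 * 43 + 4
43 = 10 * 4 + 3
4 = 1 * 3 + 1
3 = 3 * 1 + 0
GCD(364, 137) = 1

Yes, coprime (GCD = 1)


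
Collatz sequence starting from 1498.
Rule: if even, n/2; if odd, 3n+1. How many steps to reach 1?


1498 → 749 → 2248 → 1124 → 562 → 281 → 844 → 422 → 211 → 634 → 317 → 952 → 476 → 238 → 119 → 358 → 179 → 538 → 269 → 808 → 404 → 202 → 101 → 304 → 152 → 76 → 38 → 19 → 58 → 29 → 88 → 44 → 22 → 11 → 34 → 17 → 52 → 26 → 13 → 40 → 20 → 10 → 5 → 16 → 8 → 4 → 2 → 1
Total steps = 47

47 steps
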